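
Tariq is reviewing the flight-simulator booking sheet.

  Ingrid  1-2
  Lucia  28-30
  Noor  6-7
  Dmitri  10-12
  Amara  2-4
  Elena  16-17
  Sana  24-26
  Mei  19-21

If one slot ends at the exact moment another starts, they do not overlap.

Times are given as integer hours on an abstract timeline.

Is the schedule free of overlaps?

Yes

Check each pair: they overlap iff neither finishes before the other starts.
Sorted by start: Ingrid, Amara, Noor, Dmitri, Elena, Mei, Sana, Lucia.
Amara starts exactly when Ingrid ends (back-to-back, no overlap) — done with Ingrid.
Noor starts after Amara ends — done with Amara.
Dmitri starts after Noor ends — done with Noor.
Elena starts after Dmitri ends — done with Dmitri.
Mei starts after Elena ends — done with Elena.
Sana starts after Mei ends — done with Mei.
Lucia starts after Sana ends.
Every pair is clear; the schedule has no overlaps.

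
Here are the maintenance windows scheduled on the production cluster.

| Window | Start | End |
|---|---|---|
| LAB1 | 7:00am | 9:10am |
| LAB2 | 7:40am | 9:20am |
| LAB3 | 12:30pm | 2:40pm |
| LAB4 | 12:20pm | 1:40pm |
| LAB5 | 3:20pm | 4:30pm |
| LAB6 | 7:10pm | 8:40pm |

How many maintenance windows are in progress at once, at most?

Sort all start/end points and keep a running count:
7:00am start LAB1 → 1
7:40am start LAB2 → 2
9:10am end LAB1 → 1
9:20am end LAB2 → 0
12:20pm start LAB4 → 1
12:30pm start LAB3 → 2
1:40pm end LAB4 → 1
2:40pm end LAB3 → 0
3:20pm start LAB5 → 1
4:30pm end LAB5 → 0
7:10pm start LAB6 → 1
8:40pm end LAB6 → 0
Peak is 2, at 7:40am (LAB1, LAB2).

2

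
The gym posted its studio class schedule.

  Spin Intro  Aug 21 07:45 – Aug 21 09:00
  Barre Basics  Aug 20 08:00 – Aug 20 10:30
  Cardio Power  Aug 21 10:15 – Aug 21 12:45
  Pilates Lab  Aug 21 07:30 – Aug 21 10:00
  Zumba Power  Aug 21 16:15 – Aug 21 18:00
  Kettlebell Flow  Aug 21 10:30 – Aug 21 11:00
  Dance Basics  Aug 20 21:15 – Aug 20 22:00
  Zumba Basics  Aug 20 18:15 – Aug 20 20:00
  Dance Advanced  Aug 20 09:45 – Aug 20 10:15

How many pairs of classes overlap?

Sorted by start: Barre Basics, Dance Advanced, Zumba Basics, Dance Basics, Pilates Lab, Spin Intro, Cardio Power, Kettlebell Flow, Zumba Power.
Dance Advanced starts before Barre Basics ends → Barre Basics and Dance Advanced overlap.
Zumba Basics starts after Barre Basics ends — done with Barre Basics.
Zumba Basics starts after Dance Advanced ends — done with Dance Advanced.
Dance Basics starts after Zumba Basics ends — done with Zumba Basics.
Pilates Lab starts after Dance Basics ends — done with Dance Basics.
Spin Intro starts before Pilates Lab ends → Pilates Lab and Spin Intro overlap.
Cardio Power starts after Pilates Lab ends — done with Pilates Lab.
Cardio Power starts after Spin Intro ends — done with Spin Intro.
Kettlebell Flow starts before Cardio Power ends → Cardio Power and Kettlebell Flow overlap.
Zumba Power starts after Cardio Power ends.
Zumba Power starts after Kettlebell Flow ends.
Overlapping pairs: Barre Basics & Dance Advanced, Cardio Power & Kettlebell Flow, Pilates Lab & Spin Intro — 3 in total.

3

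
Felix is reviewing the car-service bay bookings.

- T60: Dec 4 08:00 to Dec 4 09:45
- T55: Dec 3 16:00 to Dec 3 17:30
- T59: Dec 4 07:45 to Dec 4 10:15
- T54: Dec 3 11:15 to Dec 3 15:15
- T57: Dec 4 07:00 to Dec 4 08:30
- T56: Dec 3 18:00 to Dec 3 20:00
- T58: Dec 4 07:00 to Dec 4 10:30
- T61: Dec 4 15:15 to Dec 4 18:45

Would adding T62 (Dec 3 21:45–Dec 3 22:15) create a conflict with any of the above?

No — it doesn't clash with anything

T54: ends Dec 3 15:15 at or before T62 starts Dec 3 21:45 → clear.
T55: ends Dec 3 17:30 at or before T62 starts Dec 3 21:45 → clear.
T56: ends Dec 3 20:00 at or before T62 starts Dec 3 21:45 → clear.
T57: starts Dec 4 07:00 at or after T62 ends Dec 3 22:15 → clear.
T58: starts Dec 4 07:00 at or after T62 ends Dec 3 22:15 → clear.
T59: starts Dec 4 07:45 at or after T62 ends Dec 3 22:15 → clear.
T60: starts Dec 4 08:00 at or after T62 ends Dec 3 22:15 → clear.
T61: starts Dec 4 15:15 at or after T62 ends Dec 3 22:15 → clear.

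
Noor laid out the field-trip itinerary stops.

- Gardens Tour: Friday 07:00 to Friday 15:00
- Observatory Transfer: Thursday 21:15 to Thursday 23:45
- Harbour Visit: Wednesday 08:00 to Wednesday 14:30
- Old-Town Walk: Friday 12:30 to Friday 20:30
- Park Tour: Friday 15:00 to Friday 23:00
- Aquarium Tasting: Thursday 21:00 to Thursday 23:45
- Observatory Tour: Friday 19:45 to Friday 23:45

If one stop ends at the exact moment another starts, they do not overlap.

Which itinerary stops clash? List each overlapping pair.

Check each pair: they overlap iff neither finishes before the other starts.
Sorted by start: Harbour Visit, Aquarium Tasting, Observatory Transfer, Gardens Tour, Old-Town Walk, Park Tour, Observatory Tour.
Aquarium Tasting starts after Harbour Visit ends; Harbour Visit is clear from here.
Observatory Transfer starts before Aquarium Tasting ends → Aquarium Tasting and Observatory Transfer overlap.
Gardens Tour starts after Aquarium Tasting ends; Aquarium Tasting is clear from here.
Gardens Tour starts after Observatory Transfer ends; Observatory Transfer is clear from here.
Old-Town Walk starts before Gardens Tour ends → Gardens Tour and Old-Town Walk overlap.
Park Tour starts exactly when Gardens Tour ends (back-to-back, no overlap); Gardens Tour is clear from here.
Park Tour starts before Old-Town Walk ends → Old-Town Walk and Park Tour overlap.
Observatory Tour starts before Old-Town Walk ends → Old-Town Walk and Observatory Tour overlap.
Observatory Tour starts before Park Tour ends → Park Tour and Observatory Tour overlap.

Aquarium Tasting & Observatory Transfer, Gardens Tour & Old-Town Walk, Observatory Tour & Old-Town Walk, Observatory Tour & Park Tour, Old-Town Walk & Park Tour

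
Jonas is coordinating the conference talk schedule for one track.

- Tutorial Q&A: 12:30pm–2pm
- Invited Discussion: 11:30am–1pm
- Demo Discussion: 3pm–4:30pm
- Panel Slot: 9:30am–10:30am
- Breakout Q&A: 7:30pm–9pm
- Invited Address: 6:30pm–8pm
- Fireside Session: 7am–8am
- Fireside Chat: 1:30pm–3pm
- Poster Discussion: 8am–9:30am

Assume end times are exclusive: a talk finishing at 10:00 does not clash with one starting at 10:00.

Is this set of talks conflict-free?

No

Sorted by start: Fireside Session, Poster Discussion, Panel Slot, Invited Discussion, Tutorial Q&A, Fireside Chat, Demo Discussion, Invited Address, Breakout Q&A.
Poster Discussion starts exactly when Fireside Session ends (back-to-back, no overlap), so nothing later overlaps Fireside Session either.
Panel Slot starts exactly when Poster Discussion ends (back-to-back, no overlap), so nothing later overlaps Poster Discussion either.
Invited Discussion starts after Panel Slot ends, so nothing later overlaps Panel Slot either.
Tutorial Q&A starts before Invited Discussion ends → Invited Discussion and Tutorial Q&A overlap.
That's a conflict, so the schedule is not conflict-free.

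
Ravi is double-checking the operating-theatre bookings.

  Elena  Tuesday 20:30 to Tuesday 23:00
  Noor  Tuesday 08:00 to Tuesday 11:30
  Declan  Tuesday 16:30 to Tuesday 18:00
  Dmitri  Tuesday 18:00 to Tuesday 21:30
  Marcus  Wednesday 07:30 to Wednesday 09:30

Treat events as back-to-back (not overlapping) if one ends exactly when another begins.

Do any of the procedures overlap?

Sorted by start: Noor, Declan, Dmitri, Elena, Marcus.
Declan starts after Noor ends, so nothing later overlaps Noor either.
Dmitri starts exactly when Declan ends (back-to-back, no overlap), so nothing later overlaps Declan either.
Elena starts before Dmitri ends → Dmitri and Elena overlap.
That's a conflict, so the schedule is not conflict-free.

Yes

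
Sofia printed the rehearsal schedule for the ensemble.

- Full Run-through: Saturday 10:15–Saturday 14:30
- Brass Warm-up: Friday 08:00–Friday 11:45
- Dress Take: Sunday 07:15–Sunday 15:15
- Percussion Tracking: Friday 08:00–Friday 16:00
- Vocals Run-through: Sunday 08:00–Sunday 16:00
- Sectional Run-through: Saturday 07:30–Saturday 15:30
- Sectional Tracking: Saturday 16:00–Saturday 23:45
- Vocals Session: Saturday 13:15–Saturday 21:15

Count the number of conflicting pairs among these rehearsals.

Sorted by start: Percussion Tracking, Brass Warm-up, Sectional Run-through, Full Run-through, Vocals Session, Sectional Tracking, Dress Take, Vocals Run-through.
Brass Warm-up starts before Percussion Tracking ends → Percussion Tracking and Brass Warm-up overlap.
Sectional Run-through starts after Percussion Tracking ends, so Percussion Tracking has no further overlaps.
Sectional Run-through starts after Brass Warm-up ends, so Brass Warm-up has no further overlaps.
Full Run-through starts before Sectional Run-through ends → Sectional Run-through and Full Run-through overlap.
Vocals Session starts before Sectional Run-through ends → Sectional Run-through and Vocals Session overlap.
Sectional Tracking starts after Sectional Run-through ends, so Sectional Run-through has no further overlaps.
Vocals Session starts before Full Run-through ends → Full Run-through and Vocals Session overlap.
Sectional Tracking starts after Full Run-through ends, so Full Run-through has no further overlaps.
Sectional Tracking starts before Vocals Session ends → Vocals Session and Sectional Tracking overlap.
Dress Take starts after Vocals Session ends, so Vocals Session has no further overlaps.
Dress Take starts after Sectional Tracking ends, so Sectional Tracking has no further overlaps.
Vocals Run-through starts before Dress Take ends → Dress Take and Vocals Run-through overlap.
Overlapping pairs: Brass Warm-up & Percussion Tracking, Dress Take & Vocals Run-through, Full Run-through & Sectional Run-through, Full Run-through & Vocals Session, Sectional Run-through & Vocals Session, Sectional Tracking & Vocals Session — 6 in total.

6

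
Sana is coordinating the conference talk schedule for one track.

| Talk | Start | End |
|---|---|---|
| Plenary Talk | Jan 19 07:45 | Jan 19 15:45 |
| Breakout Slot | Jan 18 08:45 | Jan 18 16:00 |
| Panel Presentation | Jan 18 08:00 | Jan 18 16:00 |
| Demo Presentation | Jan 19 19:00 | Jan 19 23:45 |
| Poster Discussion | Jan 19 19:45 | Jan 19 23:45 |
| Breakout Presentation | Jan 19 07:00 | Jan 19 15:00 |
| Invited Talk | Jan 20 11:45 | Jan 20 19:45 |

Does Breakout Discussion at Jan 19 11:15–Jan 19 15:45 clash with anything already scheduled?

Yes — it overlaps Breakout Presentation, Plenary Talk

Panel Presentation: ends Jan 18 16:00 at or before Breakout Discussion starts Jan 19 11:15 → clear.
Breakout Slot: ends Jan 18 16:00 at or before Breakout Discussion starts Jan 19 11:15 → clear.
Breakout Presentation: starts Jan 19 07:00 before Breakout Discussion ends Jan 19 15:45, and ends Jan 19 15:00 after Breakout Discussion starts Jan 19 11:15 → overlap.
Plenary Talk: starts Jan 19 07:45 before Breakout Discussion ends Jan 19 15:45, and ends Jan 19 15:45 after Breakout Discussion starts Jan 19 11:15 → overlap.
Demo Presentation: starts Jan 19 19:00 at or after Breakout Discussion ends Jan 19 15:45 → clear.
Poster Discussion: starts Jan 19 19:45 at or after Breakout Discussion ends Jan 19 15:45 → clear.
Invited Talk: starts Jan 20 11:45 at or after Breakout Discussion ends Jan 19 15:45 → clear.
Breakout Discussion overlaps Breakout Presentation, Plenary Talk.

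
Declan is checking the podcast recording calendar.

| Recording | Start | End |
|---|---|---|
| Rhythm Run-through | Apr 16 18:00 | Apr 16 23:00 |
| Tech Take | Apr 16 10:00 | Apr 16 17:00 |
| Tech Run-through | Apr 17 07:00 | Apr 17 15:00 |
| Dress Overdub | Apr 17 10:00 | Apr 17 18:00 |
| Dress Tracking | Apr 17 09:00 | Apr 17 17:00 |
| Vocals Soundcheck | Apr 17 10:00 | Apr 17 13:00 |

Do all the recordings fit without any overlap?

No

Sorted by start: Tech Take, Rhythm Run-through, Tech Run-through, Dress Tracking, Dress Overdub, Vocals Soundcheck.
Rhythm Run-through starts after Tech Take ends, so Tech Take has no further overlaps.
Tech Run-through starts after Rhythm Run-through ends, so Rhythm Run-through has no further overlaps.
Dress Tracking starts before Tech Run-through ends → Tech Run-through and Dress Tracking overlap.
That's a conflict, so the schedule is not conflict-free.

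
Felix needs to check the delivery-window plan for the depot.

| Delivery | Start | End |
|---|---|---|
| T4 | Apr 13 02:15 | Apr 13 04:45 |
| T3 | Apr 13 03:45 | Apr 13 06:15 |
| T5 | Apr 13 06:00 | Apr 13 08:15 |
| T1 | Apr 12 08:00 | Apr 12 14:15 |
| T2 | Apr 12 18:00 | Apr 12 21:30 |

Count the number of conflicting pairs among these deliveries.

2

Two intervals overlap when each starts before the other ends.
Sorted by start: T1, T2, T4, T3, T5.
T2 starts after T1 ends, so T1 has no further overlaps.
T4 starts after T2 ends, so T2 has no further overlaps.
T3 starts before T4 ends → T4 and T3 overlap.
T5 starts after T4 ends.
T5 starts before T3 ends → T3 and T5 overlap.
Overlapping pairs: T3 & T4, T3 & T5 — 2 in total.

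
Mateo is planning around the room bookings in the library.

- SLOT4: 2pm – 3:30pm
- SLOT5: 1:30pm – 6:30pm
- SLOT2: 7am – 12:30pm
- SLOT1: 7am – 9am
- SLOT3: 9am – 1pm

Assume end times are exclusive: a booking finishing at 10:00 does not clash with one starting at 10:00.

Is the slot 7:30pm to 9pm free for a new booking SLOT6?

SLOT1: ends 9am at or before SLOT6 starts 7:30pm → clear.
SLOT2: ends 12:30pm at or before SLOT6 starts 7:30pm → clear.
SLOT3: ends 1pm at or before SLOT6 starts 7:30pm → clear.
SLOT5: ends 6:30pm at or before SLOT6 starts 7:30pm → clear.
SLOT4: ends 3:30pm at or before SLOT6 starts 7:30pm → clear.

Yes — the slot is free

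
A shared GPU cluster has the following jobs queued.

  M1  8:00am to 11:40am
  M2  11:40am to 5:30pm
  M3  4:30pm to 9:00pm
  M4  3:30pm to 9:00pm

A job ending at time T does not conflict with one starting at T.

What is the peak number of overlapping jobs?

Sort all start/end points and keep a running count:
8:00am start M1 → 1
11:40am end M1 → 0
11:40am start M2 → 1
3:30pm start M4 → 2
4:30pm start M3 → 3
5:30pm end M2 → 2
9:00pm end M3 → 1
9:00pm end M4 → 0
Peak is 3, at 4:30pm (M2, M3, M4).

3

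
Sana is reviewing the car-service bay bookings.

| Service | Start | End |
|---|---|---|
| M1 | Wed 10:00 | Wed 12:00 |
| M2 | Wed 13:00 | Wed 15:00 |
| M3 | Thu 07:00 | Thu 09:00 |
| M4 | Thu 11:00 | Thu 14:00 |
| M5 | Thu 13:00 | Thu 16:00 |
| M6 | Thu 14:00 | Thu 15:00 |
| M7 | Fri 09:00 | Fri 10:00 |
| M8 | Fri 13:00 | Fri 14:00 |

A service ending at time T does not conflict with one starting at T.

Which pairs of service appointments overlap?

M4 & M5, M5 & M6

Sorted by start: M1, M2, M3, M4, M5, M6, M7, M8.
M2 starts after M1 ends, so nothing later overlaps M1 either.
M3 starts after M2 ends, so nothing later overlaps M2 either.
M4 starts after M3 ends, so nothing later overlaps M3 either.
M5 starts before M4 ends → M4 and M5 overlap.
M6 starts exactly when M4 ends (back-to-back, no overlap), so nothing later overlaps M4 either.
M6 starts before M5 ends → M5 and M6 overlap.
M7 starts after M5 ends, so nothing later overlaps M5 either.
M7 starts after M6 ends, so nothing later overlaps M6 either.
M8 starts after M7 ends.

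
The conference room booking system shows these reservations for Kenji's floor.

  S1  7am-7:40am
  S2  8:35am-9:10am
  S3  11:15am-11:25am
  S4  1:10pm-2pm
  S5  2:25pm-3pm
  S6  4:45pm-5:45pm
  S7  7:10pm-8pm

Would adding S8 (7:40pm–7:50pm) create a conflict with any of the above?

S1: ends 7:40am at or before S8 starts 7:40pm → clear.
S2: ends 9:10am at or before S8 starts 7:40pm → clear.
S3: ends 11:25am at or before S8 starts 7:40pm → clear.
S4: ends 2pm at or before S8 starts 7:40pm → clear.
S5: ends 3pm at or before S8 starts 7:40pm → clear.
S6: ends 5:45pm at or before S8 starts 7:40pm → clear.
S7: starts 7:10pm before S8 ends 7:50pm, and ends 8pm after S8 starts 7:40pm → overlap.
S8 overlaps S7.

Yes — it overlaps S7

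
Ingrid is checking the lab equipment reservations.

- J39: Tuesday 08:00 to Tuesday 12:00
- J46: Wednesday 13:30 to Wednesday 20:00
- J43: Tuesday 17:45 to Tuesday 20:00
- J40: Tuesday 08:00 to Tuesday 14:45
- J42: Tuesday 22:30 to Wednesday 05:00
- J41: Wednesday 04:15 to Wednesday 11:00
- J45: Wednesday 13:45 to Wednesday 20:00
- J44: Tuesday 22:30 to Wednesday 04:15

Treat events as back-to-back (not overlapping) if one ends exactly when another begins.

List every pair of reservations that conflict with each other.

Sorted by start: J39, J40, J43, J42, J44, J41, J46, J45.
J40 starts before J39 ends → J39 and J40 overlap.
J43 starts after J39 ends; J39 is clear from here.
J43 starts after J40 ends; J40 is clear from here.
J42 starts after J43 ends; J43 is clear from here.
J44 starts before J42 ends → J42 and J44 overlap.
J41 starts before J42 ends → J42 and J41 overlap.
J46 starts after J42 ends; J42 is clear from here.
J41 starts exactly when J44 ends (back-to-back, no overlap); J44 is clear from here.
J46 starts after J41 ends; J41 is clear from here.
J45 starts before J46 ends → J46 and J45 overlap.

J39 & J40, J41 & J42, J42 & J44, J45 & J46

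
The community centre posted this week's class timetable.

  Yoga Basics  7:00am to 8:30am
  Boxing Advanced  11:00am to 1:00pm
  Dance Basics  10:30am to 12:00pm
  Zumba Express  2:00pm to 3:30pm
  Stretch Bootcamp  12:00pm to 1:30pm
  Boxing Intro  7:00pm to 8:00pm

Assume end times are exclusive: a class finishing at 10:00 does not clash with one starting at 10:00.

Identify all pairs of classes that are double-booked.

Sorted by start: Yoga Basics, Dance Basics, Boxing Advanced, Stretch Bootcamp, Zumba Express, Boxing Intro.
Dance Basics starts after Yoga Basics ends — done with Yoga Basics.
Boxing Advanced starts before Dance Basics ends → Dance Basics and Boxing Advanced overlap.
Stretch Bootcamp starts exactly when Dance Basics ends (back-to-back, no overlap) — done with Dance Basics.
Stretch Bootcamp starts before Boxing Advanced ends → Boxing Advanced and Stretch Bootcamp overlap.
Zumba Express starts after Boxing Advanced ends — done with Boxing Advanced.
Zumba Express starts after Stretch Bootcamp ends — done with Stretch Bootcamp.
Boxing Intro starts after Zumba Express ends.

Boxing Advanced & Dance Basics, Boxing Advanced & Stretch Bootcamp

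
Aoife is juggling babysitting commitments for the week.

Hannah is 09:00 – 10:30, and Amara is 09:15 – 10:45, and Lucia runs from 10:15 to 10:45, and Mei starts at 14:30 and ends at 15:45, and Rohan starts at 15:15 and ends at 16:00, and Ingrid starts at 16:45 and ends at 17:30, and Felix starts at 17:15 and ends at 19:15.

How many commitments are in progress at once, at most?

3

Sort all start/end points and keep a running count:
09:00 start Hannah → 1
09:15 start Amara → 2
10:15 start Lucia → 3
10:30 end Hannah → 2
10:45 end Amara → 1
10:45 end Lucia → 0
14:30 start Mei → 1
15:15 start Rohan → 2
15:45 end Mei → 1
16:00 end Rohan → 0
16:45 start Ingrid → 1
17:15 start Felix → 2
17:30 end Ingrid → 1
19:15 end Felix → 0
Peak is 3, at 10:15 (Amara, Hannah, Lucia).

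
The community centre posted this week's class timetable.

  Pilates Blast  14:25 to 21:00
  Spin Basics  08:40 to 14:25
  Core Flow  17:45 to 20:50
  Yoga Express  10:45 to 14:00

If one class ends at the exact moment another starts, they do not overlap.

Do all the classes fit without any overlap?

No

Sorted by start: Spin Basics, Yoga Express, Pilates Blast, Core Flow.
Yoga Express starts before Spin Basics ends → Spin Basics and Yoga Express overlap.
That's a conflict, so the schedule is not conflict-free.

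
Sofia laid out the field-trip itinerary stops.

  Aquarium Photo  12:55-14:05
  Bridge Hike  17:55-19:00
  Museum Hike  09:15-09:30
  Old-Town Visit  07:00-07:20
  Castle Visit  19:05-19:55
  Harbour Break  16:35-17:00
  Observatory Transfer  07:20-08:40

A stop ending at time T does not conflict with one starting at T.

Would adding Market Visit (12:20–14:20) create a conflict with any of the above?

Yes — it overlaps Aquarium Photo

Old-Town Visit: ends 07:20 at or before Market Visit starts 12:20 → clear.
Observatory Transfer: ends 08:40 at or before Market Visit starts 12:20 → clear.
Museum Hike: ends 09:30 at or before Market Visit starts 12:20 → clear.
Aquarium Photo: starts 12:55 before Market Visit ends 14:20, and ends 14:05 after Market Visit starts 12:20 → overlap.
Harbour Break: starts 16:35 at or after Market Visit ends 14:20 → clear.
Bridge Hike: starts 17:55 at or after Market Visit ends 14:20 → clear.
Castle Visit: starts 19:05 at or after Market Visit ends 14:20 → clear.
Market Visit overlaps Aquarium Photo.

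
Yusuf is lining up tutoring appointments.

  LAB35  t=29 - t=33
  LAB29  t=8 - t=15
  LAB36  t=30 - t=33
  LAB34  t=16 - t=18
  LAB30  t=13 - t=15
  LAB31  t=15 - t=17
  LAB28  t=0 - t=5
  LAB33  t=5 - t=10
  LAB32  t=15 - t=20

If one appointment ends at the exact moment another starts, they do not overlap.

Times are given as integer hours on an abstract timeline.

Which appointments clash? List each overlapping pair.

Sorted by start: LAB28, LAB33, LAB29, LAB30, LAB31, LAB32, LAB34, LAB35, LAB36.
LAB33 starts exactly when LAB28 ends (back-to-back, no overlap); LAB28 is clear from here.
LAB29 starts before LAB33 ends → LAB33 and LAB29 overlap.
LAB30 starts after LAB33 ends; LAB33 is clear from here.
LAB30 starts before LAB29 ends → LAB29 and LAB30 overlap.
LAB31 starts exactly when LAB29 ends (back-to-back, no overlap); LAB29 is clear from here.
LAB31 starts exactly when LAB30 ends (back-to-back, no overlap); LAB30 is clear from here.
LAB32 starts before LAB31 ends → LAB31 and LAB32 overlap.
LAB34 starts before LAB31 ends → LAB31 and LAB34 overlap.
LAB35 starts after LAB31 ends; LAB31 is clear from here.
LAB34 starts before LAB32 ends → LAB32 and LAB34 overlap.
LAB35 starts after LAB32 ends; LAB32 is clear from here.
LAB35 starts after LAB34 ends; LAB34 is clear from here.
LAB36 starts before LAB35 ends → LAB35 and LAB36 overlap.

LAB29 & LAB30, LAB29 & LAB33, LAB31 & LAB32, LAB31 & LAB34, LAB32 & LAB34, LAB35 & LAB36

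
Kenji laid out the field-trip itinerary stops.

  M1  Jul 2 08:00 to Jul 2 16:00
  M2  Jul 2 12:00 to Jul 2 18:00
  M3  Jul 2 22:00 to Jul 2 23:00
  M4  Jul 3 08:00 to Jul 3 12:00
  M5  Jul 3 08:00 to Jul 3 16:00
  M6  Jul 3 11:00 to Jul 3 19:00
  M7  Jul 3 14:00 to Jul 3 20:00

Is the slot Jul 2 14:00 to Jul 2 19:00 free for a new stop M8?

M1: starts Jul 2 08:00 before M8 ends Jul 2 19:00, and ends Jul 2 16:00 after M8 starts Jul 2 14:00 → overlap.
M2: starts Jul 2 12:00 before M8 ends Jul 2 19:00, and ends Jul 2 18:00 after M8 starts Jul 2 14:00 → overlap.
M3: starts Jul 2 22:00 at or after M8 ends Jul 2 19:00 → clear.
M4: starts Jul 3 08:00 at or after M8 ends Jul 2 19:00 → clear.
M5: starts Jul 3 08:00 at or after M8 ends Jul 2 19:00 → clear.
M6: starts Jul 3 11:00 at or after M8 ends Jul 2 19:00 → clear.
M7: starts Jul 3 14:00 at or after M8 ends Jul 2 19:00 → clear.
M8 overlaps M1, M2.

No — it overlaps M1, M2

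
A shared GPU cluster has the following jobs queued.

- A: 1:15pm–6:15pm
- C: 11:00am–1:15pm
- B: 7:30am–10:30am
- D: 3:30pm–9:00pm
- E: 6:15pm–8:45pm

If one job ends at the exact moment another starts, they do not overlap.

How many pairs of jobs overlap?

Sorted by start: B, C, A, D, E.
C starts after B ends; B is clear from here.
A starts exactly when C ends (back-to-back, no overlap); C is clear from here.
D starts before A ends → A and D overlap.
E starts exactly when A ends (back-to-back, no overlap).
E starts before D ends → D and E overlap.
Overlapping pairs: A & D, D & E — 2 in total.

2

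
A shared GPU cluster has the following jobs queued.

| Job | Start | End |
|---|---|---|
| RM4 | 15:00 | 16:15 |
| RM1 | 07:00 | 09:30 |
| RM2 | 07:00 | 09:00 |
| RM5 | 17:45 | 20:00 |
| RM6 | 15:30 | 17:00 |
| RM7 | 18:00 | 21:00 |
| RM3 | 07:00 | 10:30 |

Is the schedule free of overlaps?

No

Sorted by start: RM1, RM2, RM3, RM4, RM6, RM5, RM7.
RM2 starts before RM1 ends → RM1 and RM2 overlap.
That's a conflict, so the schedule is not conflict-free.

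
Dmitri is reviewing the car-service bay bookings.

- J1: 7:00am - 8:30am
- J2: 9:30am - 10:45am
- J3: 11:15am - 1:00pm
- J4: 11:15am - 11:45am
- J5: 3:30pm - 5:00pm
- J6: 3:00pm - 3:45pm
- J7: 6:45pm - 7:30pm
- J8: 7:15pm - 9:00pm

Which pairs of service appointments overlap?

J3 & J4, J5 & J6, J7 & J8

Sorted by start: J1, J2, J3, J4, J6, J5, J7, J8.
J2 starts after J1 ends, so J1 has no further overlaps.
J3 starts after J2 ends, so J2 has no further overlaps.
J4 starts before J3 ends → J3 and J4 overlap.
J6 starts after J3 ends, so J3 has no further overlaps.
J6 starts after J4 ends, so J4 has no further overlaps.
J5 starts before J6 ends → J6 and J5 overlap.
J7 starts after J6 ends, so J6 has no further overlaps.
J7 starts after J5 ends, so J5 has no further overlaps.
J8 starts before J7 ends → J7 and J8 overlap.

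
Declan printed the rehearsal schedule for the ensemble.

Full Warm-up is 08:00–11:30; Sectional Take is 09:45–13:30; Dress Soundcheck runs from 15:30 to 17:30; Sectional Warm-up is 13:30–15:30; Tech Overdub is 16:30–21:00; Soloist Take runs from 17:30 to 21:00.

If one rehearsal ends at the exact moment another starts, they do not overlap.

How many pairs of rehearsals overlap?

3

Sorted by start: Full Warm-up, Sectional Take, Sectional Warm-up, Dress Soundcheck, Tech Overdub, Soloist Take.
Sectional Take starts before Full Warm-up ends → Full Warm-up and Sectional Take overlap.
Sectional Warm-up starts after Full Warm-up ends; Full Warm-up is clear from here.
Sectional Warm-up starts exactly when Sectional Take ends (back-to-back, no overlap); Sectional Take is clear from here.
Dress Soundcheck starts exactly when Sectional Warm-up ends (back-to-back, no overlap); Sectional Warm-up is clear from here.
Tech Overdub starts before Dress Soundcheck ends → Dress Soundcheck and Tech Overdub overlap.
Soloist Take starts exactly when Dress Soundcheck ends (back-to-back, no overlap).
Soloist Take starts before Tech Overdub ends → Tech Overdub and Soloist Take overlap.
Overlapping pairs: Dress Soundcheck & Tech Overdub, Full Warm-up & Sectional Take, Soloist Take & Tech Overdub — 3 in total.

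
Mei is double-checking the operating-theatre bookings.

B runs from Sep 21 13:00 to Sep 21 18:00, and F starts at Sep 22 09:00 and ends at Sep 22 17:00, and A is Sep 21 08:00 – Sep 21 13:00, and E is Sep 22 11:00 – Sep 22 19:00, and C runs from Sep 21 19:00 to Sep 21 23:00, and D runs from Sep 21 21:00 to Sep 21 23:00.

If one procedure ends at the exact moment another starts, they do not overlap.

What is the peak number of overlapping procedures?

Sort all start/end points and keep a running count:
Sep 21 08:00 start A → 1
Sep 21 13:00 end A → 0
Sep 21 13:00 start B → 1
Sep 21 18:00 end B → 0
Sep 21 19:00 start C → 1
Sep 21 21:00 start D → 2
Sep 21 23:00 end C → 1
Sep 21 23:00 end D → 0
Sep 22 09:00 start F → 1
Sep 22 11:00 start E → 2
Sep 22 17:00 end F → 1
Sep 22 19:00 end E → 0
Peak is 2, at Sep 21 21:00 (C, D).

2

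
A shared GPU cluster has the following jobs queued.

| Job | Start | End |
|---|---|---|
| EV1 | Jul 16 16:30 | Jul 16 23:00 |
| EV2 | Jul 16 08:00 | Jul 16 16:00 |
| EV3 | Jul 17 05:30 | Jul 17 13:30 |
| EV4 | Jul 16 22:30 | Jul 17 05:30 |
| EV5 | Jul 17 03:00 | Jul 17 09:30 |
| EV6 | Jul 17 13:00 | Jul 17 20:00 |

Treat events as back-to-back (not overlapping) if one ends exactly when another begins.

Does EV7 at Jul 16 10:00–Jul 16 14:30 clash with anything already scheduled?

Yes — it overlaps EV2

EV2: starts Jul 16 08:00 before EV7 ends Jul 16 14:30, and ends Jul 16 16:00 after EV7 starts Jul 16 10:00 → overlap.
EV1: starts Jul 16 16:30 at or after EV7 ends Jul 16 14:30 → clear.
EV4: starts Jul 16 22:30 at or after EV7 ends Jul 16 14:30 → clear.
EV5: starts Jul 17 03:00 at or after EV7 ends Jul 16 14:30 → clear.
EV3: starts Jul 17 05:30 at or after EV7 ends Jul 16 14:30 → clear.
EV6: starts Jul 17 13:00 at or after EV7 ends Jul 16 14:30 → clear.
EV7 overlaps EV2.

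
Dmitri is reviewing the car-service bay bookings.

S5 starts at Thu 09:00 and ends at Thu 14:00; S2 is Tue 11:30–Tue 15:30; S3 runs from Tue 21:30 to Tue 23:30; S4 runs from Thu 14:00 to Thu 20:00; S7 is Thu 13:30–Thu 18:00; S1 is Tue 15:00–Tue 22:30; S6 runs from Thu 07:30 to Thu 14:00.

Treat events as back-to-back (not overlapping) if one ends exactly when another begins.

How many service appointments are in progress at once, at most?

3

Sweep the timeline, counting +1 at each start and −1 at each end (ends before starts at a tie):
Tue 11:30 start S2 → 1
Tue 15:00 start S1 → 2
Tue 15:30 end S2 → 1
Tue 21:30 start S3 → 2
Tue 22:30 end S1 → 1
Tue 23:30 end S3 → 0
Thu 07:30 start S6 → 1
Thu 09:00 start S5 → 2
Thu 13:30 start S7 → 3
Thu 14:00 end S5 → 2
Thu 14:00 end S6 → 1
Thu 14:00 start S4 → 2
Thu 18:00 end S7 → 1
Thu 20:00 end S4 → 0
Peak is 3, at Thu 13:30 (S5, S6, S7).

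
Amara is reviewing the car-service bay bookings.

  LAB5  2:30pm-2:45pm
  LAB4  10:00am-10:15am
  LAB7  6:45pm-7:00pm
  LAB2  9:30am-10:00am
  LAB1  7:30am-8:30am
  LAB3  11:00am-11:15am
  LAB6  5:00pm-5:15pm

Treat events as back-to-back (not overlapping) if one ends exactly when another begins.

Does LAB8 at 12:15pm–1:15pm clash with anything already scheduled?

LAB1: ends 8:30am at or before LAB8 starts 12:15pm → clear.
LAB2: ends 10:00am at or before LAB8 starts 12:15pm → clear.
LAB4: ends 10:15am at or before LAB8 starts 12:15pm → clear.
LAB3: ends 11:15am at or before LAB8 starts 12:15pm → clear.
LAB5: starts 2:30pm at or after LAB8 ends 1:15pm → clear.
LAB6: starts 5:00pm at or after LAB8 ends 1:15pm → clear.
LAB7: starts 6:45pm at or after LAB8 ends 1:15pm → clear.

No — it doesn't clash with anything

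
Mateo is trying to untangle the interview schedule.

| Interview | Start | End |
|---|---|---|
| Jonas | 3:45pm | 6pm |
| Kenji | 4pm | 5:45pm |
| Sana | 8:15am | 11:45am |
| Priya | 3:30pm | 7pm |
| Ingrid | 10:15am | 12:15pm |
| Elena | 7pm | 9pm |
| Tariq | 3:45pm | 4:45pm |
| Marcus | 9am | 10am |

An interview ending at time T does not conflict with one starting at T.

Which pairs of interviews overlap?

Ingrid & Sana, Jonas & Kenji, Jonas & Priya, Jonas & Tariq, Kenji & Priya, Kenji & Tariq, Marcus & Sana, Priya & Tariq

Check each pair: they overlap iff neither finishes before the other starts.
Sorted by start: Sana, Marcus, Ingrid, Priya, Tariq, Jonas, Kenji, Elena.
Marcus starts before Sana ends → Sana and Marcus overlap.
Ingrid starts before Sana ends → Sana and Ingrid overlap.
Priya starts after Sana ends, so Sana has no further overlaps.
Ingrid starts after Marcus ends, so Marcus has no further overlaps.
Priya starts after Ingrid ends, so Ingrid has no further overlaps.
Tariq starts before Priya ends → Priya and Tariq overlap.
Jonas starts before Priya ends → Priya and Jonas overlap.
Kenji starts before Priya ends → Priya and Kenji overlap.
Elena starts exactly when Priya ends (back-to-back, no overlap).
Jonas starts before Tariq ends → Tariq and Jonas overlap.
Kenji starts before Tariq ends → Tariq and Kenji overlap.
Elena starts after Tariq ends.
Kenji starts before Jonas ends → Jonas and Kenji overlap.
Elena starts after Jonas ends.
Elena starts after Kenji ends.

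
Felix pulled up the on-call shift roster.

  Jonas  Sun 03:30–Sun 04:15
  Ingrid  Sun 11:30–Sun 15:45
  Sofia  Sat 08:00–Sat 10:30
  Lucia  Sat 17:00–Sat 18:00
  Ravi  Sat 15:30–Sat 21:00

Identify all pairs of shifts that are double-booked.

Two intervals overlap when each starts before the other ends.
Sorted by start: Sofia, Ravi, Lucia, Jonas, Ingrid.
Ravi starts after Sofia ends; Sofia is clear from here.
Lucia starts before Ravi ends → Ravi and Lucia overlap.
Jonas starts after Ravi ends; Ravi is clear from here.
Jonas starts after Lucia ends; Lucia is clear from here.
Ingrid starts after Jonas ends.

Lucia & Ravi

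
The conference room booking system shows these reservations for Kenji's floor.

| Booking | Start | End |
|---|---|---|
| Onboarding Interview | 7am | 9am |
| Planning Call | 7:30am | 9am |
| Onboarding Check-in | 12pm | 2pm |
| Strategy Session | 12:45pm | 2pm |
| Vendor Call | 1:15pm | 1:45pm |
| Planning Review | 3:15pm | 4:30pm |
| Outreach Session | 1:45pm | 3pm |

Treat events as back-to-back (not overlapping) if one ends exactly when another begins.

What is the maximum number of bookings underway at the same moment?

Walk through starts and ends in time order (an end at T is processed before a start at T):
7am start Onboarding Interview → 1
7:30am start Planning Call → 2
9am end Onboarding Interview → 1
9am end Planning Call → 0
12pm start Onboarding Check-in → 1
12:45pm start Strategy Session → 2
1:15pm start Vendor Call → 3
1:45pm end Vendor Call → 2
1:45pm start Outreach Session → 3
2pm end Onboarding Check-in → 2
2pm end Strategy Session → 1
3pm end Outreach Session → 0
3:15pm start Planning Review → 1
4:30pm end Planning Review → 0
Peak is 3, at 1:15pm (Onboarding Check-in, Strategy Session, Vendor Call).

3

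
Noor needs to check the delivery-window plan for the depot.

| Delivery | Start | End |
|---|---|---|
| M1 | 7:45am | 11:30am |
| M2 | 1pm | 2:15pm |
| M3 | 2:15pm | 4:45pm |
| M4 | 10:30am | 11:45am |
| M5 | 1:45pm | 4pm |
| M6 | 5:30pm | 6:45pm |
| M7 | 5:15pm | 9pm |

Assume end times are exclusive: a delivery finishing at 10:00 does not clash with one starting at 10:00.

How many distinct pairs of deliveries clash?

4

Two intervals overlap when each starts before the other ends.
Sorted by start: M1, M4, M2, M5, M3, M7, M6.
M4 starts before M1 ends → M1 and M4 overlap.
M2 starts after M1 ends, so M1 has no further overlaps.
M2 starts after M4 ends, so M4 has no further overlaps.
M5 starts before M2 ends → M2 and M5 overlap.
M3 starts exactly when M2 ends (back-to-back, no overlap), so M2 has no further overlaps.
M3 starts before M5 ends → M5 and M3 overlap.
M7 starts after M5 ends, so M5 has no further overlaps.
M7 starts after M3 ends, so M3 has no further overlaps.
M6 starts before M7 ends → M7 and M6 overlap.
Overlapping pairs: M1 & M4, M2 & M5, M3 & M5, M6 & M7 — 4 in total.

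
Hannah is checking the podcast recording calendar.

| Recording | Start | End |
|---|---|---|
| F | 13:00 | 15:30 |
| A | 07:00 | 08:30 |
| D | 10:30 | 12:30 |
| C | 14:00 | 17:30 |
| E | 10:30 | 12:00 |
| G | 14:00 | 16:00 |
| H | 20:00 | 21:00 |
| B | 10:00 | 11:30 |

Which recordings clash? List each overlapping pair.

B & D, B & E, C & F, C & G, D & E, F & G

Sorted by start: A, B, D, E, F, C, G, H.
B starts after A ends, so nothing later overlaps A either.
D starts before B ends → B and D overlap.
E starts before B ends → B and E overlap.
F starts after B ends, so nothing later overlaps B either.
E starts before D ends → D and E overlap.
F starts after D ends, so nothing later overlaps D either.
F starts after E ends, so nothing later overlaps E either.
C starts before F ends → F and C overlap.
G starts before F ends → F and G overlap.
H starts after F ends.
G starts before C ends → C and G overlap.
H starts after C ends.
H starts after G ends.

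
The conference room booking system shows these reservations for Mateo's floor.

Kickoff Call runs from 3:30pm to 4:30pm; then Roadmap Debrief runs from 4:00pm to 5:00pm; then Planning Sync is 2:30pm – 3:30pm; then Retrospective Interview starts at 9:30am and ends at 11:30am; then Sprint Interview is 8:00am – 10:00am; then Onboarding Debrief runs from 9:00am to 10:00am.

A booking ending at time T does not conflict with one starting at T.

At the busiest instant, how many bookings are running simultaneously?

3

Sort all start/end points and keep a running count:
8:00am start Sprint Interview → 1
9:00am start Onboarding Debrief → 2
9:30am start Retrospective Interview → 3
10:00am end Onboarding Debrief → 2
10:00am end Sprint Interview → 1
11:30am end Retrospective Interview → 0
2:30pm start Planning Sync → 1
3:30pm end Planning Sync → 0
3:30pm start Kickoff Call → 1
4:00pm start Roadmap Debrief → 2
4:30pm end Kickoff Call → 1
5:00pm end Roadmap Debrief → 0
Peak is 3, at 9:30am (Onboarding Debrief, Retrospective Interview, Sprint Interview).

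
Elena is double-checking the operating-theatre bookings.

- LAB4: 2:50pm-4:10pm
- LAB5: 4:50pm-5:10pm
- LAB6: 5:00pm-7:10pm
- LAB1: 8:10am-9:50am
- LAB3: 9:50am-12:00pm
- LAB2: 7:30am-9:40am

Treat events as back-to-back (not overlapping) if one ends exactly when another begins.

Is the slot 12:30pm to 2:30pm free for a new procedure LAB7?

LAB2: ends 9:40am at or before LAB7 starts 12:30pm → clear.
LAB1: ends 9:50am at or before LAB7 starts 12:30pm → clear.
LAB3: ends 12:00pm at or before LAB7 starts 12:30pm → clear.
LAB4: starts 2:50pm at or after LAB7 ends 2:30pm → clear.
LAB5: starts 4:50pm at or after LAB7 ends 2:30pm → clear.
LAB6: starts 5:00pm at or after LAB7 ends 2:30pm → clear.

Yes — the slot is free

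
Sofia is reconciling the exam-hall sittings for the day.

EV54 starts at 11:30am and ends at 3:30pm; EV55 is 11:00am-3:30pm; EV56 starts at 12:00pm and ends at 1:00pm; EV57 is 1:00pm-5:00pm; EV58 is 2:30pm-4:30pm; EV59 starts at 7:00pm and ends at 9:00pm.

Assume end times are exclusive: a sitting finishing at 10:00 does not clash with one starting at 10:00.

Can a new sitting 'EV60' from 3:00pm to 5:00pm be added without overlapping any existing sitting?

No — it overlaps EV54, EV55, EV57, EV58

EV55: starts 11:00am before EV60 ends 5:00pm, and ends 3:30pm after EV60 starts 3:00pm → overlap.
EV54: starts 11:30am before EV60 ends 5:00pm, and ends 3:30pm after EV60 starts 3:00pm → overlap.
EV56: ends 1:00pm at or before EV60 starts 3:00pm → clear.
EV57: starts 1:00pm before EV60 ends 5:00pm, and ends 5:00pm after EV60 starts 3:00pm → overlap.
EV58: starts 2:30pm before EV60 ends 5:00pm, and ends 4:30pm after EV60 starts 3:00pm → overlap.
EV59: starts 7:00pm at or after EV60 ends 5:00pm → clear.
EV60 overlaps EV54, EV55, EV57, EV58.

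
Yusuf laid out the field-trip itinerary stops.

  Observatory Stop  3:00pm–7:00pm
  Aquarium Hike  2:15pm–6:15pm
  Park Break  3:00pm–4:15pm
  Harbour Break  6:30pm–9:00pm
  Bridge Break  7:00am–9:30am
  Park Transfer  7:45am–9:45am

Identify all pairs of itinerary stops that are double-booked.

Two intervals overlap when each starts before the other ends.
Sorted by start: Bridge Break, Park Transfer, Aquarium Hike, Park Break, Observatory Stop, Harbour Break.
Park Transfer starts before Bridge Break ends → Bridge Break and Park Transfer overlap.
Aquarium Hike starts after Bridge Break ends, so Bridge Break has no further overlaps.
Aquarium Hike starts after Park Transfer ends, so Park Transfer has no further overlaps.
Park Break starts before Aquarium Hike ends → Aquarium Hike and Park Break overlap.
Observatory Stop starts before Aquarium Hike ends → Aquarium Hike and Observatory Stop overlap.
Harbour Break starts after Aquarium Hike ends.
Observatory Stop starts before Park Break ends → Park Break and Observatory Stop overlap.
Harbour Break starts after Park Break ends.
Harbour Break starts before Observatory Stop ends → Observatory Stop and Harbour Break overlap.

Aquarium Hike & Observatory Stop, Aquarium Hike & Park Break, Bridge Break & Park Transfer, Harbour Break & Observatory Stop, Observatory Stop & Park Break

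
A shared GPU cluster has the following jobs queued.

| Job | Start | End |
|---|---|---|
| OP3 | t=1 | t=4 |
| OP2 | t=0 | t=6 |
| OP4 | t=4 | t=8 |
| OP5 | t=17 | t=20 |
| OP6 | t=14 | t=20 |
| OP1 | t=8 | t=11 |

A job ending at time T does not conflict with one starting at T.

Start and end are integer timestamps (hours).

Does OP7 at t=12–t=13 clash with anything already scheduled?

No — it doesn't clash with anything

OP2: ends t=6 at or before OP7 starts t=12 → clear.
OP3: ends t=4 at or before OP7 starts t=12 → clear.
OP4: ends t=8 at or before OP7 starts t=12 → clear.
OP1: ends t=11 at or before OP7 starts t=12 → clear.
OP6: starts t=14 at or after OP7 ends t=13 → clear.
OP5: starts t=17 at or after OP7 ends t=13 → clear.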